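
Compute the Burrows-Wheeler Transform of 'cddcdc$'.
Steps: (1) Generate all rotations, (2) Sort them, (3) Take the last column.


Rotations (sorted):
  0: $cddcdc -> last char: c
  1: c$cddcd -> last char: d
  2: cdc$cdd -> last char: d
  3: cddcdc$ -> last char: $
  4: dc$cddc -> last char: c
  5: dcdc$cd -> last char: d
  6: ddcdc$c -> last char: c


BWT = cdd$cdc


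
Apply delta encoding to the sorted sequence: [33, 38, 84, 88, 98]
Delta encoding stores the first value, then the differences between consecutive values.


First value: 33
Deltas:
  38 - 33 = 5
  84 - 38 = 46
  88 - 84 = 4
  98 - 88 = 10


Delta encoded: [33, 5, 46, 4, 10]


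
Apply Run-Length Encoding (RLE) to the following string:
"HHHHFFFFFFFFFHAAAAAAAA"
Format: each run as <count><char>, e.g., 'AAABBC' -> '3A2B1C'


Scanning runs left to right:
  i=0: run of 'H' x 4 -> '4H'
  i=4: run of 'F' x 9 -> '9F'
  i=13: run of 'H' x 1 -> '1H'
  i=14: run of 'A' x 8 -> '8A'

RLE = 4H9F1H8A


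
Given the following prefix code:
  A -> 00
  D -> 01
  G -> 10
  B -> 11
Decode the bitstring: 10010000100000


Decoding step by step:
Bits 10 -> G
Bits 01 -> D
Bits 00 -> A
Bits 00 -> A
Bits 10 -> G
Bits 00 -> A
Bits 00 -> A


Decoded message: GDAAGAA


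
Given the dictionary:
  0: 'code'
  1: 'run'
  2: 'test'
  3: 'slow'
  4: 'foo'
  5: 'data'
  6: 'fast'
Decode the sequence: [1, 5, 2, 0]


Look up each index in the dictionary:
  1 -> 'run'
  5 -> 'data'
  2 -> 'test'
  0 -> 'code'

Decoded: "run data test code"


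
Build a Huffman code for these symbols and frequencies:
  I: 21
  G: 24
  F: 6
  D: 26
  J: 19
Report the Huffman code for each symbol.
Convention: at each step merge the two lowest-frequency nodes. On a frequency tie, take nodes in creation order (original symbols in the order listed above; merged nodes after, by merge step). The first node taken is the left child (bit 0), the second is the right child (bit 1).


Huffman tree construction:
Step 1: Merge F(6) + J(19) = 25
Step 2: Merge I(21) + G(24) = 45
Step 3: Merge (F+J)(25) + D(26) = 51
Step 4: Merge (I+G)(45) + ((F+J)+D)(51) = 96
Read each symbol's code off the tree from the root (left child = 0, right child = 1).

Codes:
  I: 00 (length 2)
  G: 01 (length 2)
  F: 100 (length 3)
  D: 11 (length 2)
  J: 101 (length 3)
Average code length: 217/96 = 2.2604 bits/symbol


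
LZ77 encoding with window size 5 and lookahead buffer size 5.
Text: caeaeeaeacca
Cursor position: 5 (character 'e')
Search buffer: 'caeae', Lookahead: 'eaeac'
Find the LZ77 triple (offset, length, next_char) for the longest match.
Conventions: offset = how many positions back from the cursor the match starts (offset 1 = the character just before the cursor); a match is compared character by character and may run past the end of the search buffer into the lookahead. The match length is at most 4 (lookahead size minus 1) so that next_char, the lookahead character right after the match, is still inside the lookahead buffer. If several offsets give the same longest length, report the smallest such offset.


Try each offset into the search buffer:
  offset=1 (pos 4, char 'e'): match length 1
  offset=2 (pos 3, char 'a'): match length 0
  offset=3 (pos 2, char 'e'): match length 3
  offset=4 (pos 1, char 'a'): match length 0
  offset=5 (pos 0, char 'c'): match length 0
Longest match has length 3 at offset 3.
next_char = character at position 5 + 3 = 8 -> 'a'

Best match: offset=3, length=3 (matching 'eae' starting at position 2)
LZ77 triple: (3, 3, 'a')


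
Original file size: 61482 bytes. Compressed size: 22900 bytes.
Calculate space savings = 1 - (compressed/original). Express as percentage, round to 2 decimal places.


ratio = compressed/original = 22900/61482 = 0.372467
savings = 1 - ratio = 1 - 0.372467 = 0.627533
as a percentage: 0.627533 * 100 = 62.75%

Space savings = 1 - 22900/61482 = 62.75%


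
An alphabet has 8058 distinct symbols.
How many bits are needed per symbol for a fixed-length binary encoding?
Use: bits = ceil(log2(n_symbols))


log2(8058) = 12.9762
Bracket: 2^12 = 4096 < 8058 <= 2^13 = 8192
So ceil(log2(8058)) = 13

bits = ceil(log2(8058)) = ceil(12.9762) = 13 bits


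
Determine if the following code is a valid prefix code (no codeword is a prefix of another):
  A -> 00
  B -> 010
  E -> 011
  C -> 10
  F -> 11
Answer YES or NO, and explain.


Checking each pair (does one codeword prefix another?):
  A='00' vs B='010': no prefix
  A='00' vs E='011': no prefix
  A='00' vs C='10': no prefix
  A='00' vs F='11': no prefix
  B='010' vs A='00': no prefix
  B='010' vs E='011': no prefix
  B='010' vs C='10': no prefix
  B='010' vs F='11': no prefix
  E='011' vs A='00': no prefix
  E='011' vs B='010': no prefix
  E='011' vs C='10': no prefix
  E='011' vs F='11': no prefix
  C='10' vs A='00': no prefix
  C='10' vs B='010': no prefix
  C='10' vs E='011': no prefix
  C='10' vs F='11': no prefix
  F='11' vs A='00': no prefix
  F='11' vs B='010': no prefix
  F='11' vs E='011': no prefix
  F='11' vs C='10': no prefix
No violation found over all pairs.

YES -- this is a valid prefix code. No codeword is a prefix of any other codeword.


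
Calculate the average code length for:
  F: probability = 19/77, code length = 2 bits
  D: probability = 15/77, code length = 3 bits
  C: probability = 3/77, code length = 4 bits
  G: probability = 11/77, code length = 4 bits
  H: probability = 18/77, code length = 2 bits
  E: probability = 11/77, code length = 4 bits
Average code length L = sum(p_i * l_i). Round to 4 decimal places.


Weighted contributions p_i * l_i:
  F: (19/77) * 2 = 38/77
  D: (15/77) * 3 = 45/77
  C: (3/77) * 4 = 12/77
  G: (11/77) * 4 = 44/77
  H: (18/77) * 2 = 36/77
  E: (11/77) * 4 = 44/77
Sum = (38 + 45 + 12 + 44 + 36 + 44)/77 = 219/77

L = 219/77 = 2.8442 bits/symbol


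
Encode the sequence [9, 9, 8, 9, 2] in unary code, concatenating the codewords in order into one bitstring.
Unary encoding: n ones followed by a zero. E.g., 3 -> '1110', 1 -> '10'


Encode each number as n ones followed by a terminating 0:
  9 -> 1111111110 (10 bits)
  9 -> 1111111110 (10 bits)
  8 -> 111111110 (9 bits)
  9 -> 1111111110 (10 bits)
  2 -> 110 (3 bits)
Total length = 10 + 10 + 9 + 10 + 3 = 42 bits.

Unary([9, 9, 8, 9, 2]) = 111111111011111111101111111101111111110110 (42 bits)


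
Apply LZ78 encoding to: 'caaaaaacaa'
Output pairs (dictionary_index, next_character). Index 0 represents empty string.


LZ78 encoding steps:
Dictionary: {0: ''}
Step 1: w='' (idx 0), next='c' -> output (0, 'c'), add 'c' as idx 1
Step 2: w='' (idx 0), next='a' -> output (0, 'a'), add 'a' as idx 2
Step 3: w='a' (idx 2), next='a' -> output (2, 'a'), add 'aa' as idx 3
Step 4: w='aa' (idx 3), next='a' -> output (3, 'a'), add 'aaa' as idx 4
Step 5: w='c' (idx 1), next='a' -> output (1, 'a'), add 'ca' as idx 5
Step 6: w='a' (idx 2), end of input -> output (2, '')


Encoded: [(0, 'c'), (0, 'a'), (2, 'a'), (3, 'a'), (1, 'a'), (2, '')]


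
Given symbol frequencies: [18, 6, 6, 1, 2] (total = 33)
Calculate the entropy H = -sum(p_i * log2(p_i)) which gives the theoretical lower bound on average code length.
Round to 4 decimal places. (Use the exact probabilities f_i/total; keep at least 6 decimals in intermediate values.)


Per-symbol terms -p_i * log2(p_i) with p_i = f_i/33:
  p = 18/33 = 0.545455: log2(p) = -0.874469, -p*log2(p) = 0.476983
  p = 6/33 = 0.181818: log2(p) = -2.459432, -p*log2(p) = 0.447169
  p = 6/33 = 0.181818: log2(p) = -2.459432, -p*log2(p) = 0.447169
  p = 1/33 = 0.030303: log2(p) = -5.044394, -p*log2(p) = 0.152860
  p = 2/33 = 0.060606: log2(p) = -4.044394, -p*log2(p) = 0.245115
H = 0.476983 + 0.447169 + 0.447169 + 0.152860 + 0.245115 = 1.769296

H = 1.7693 bits/symbol


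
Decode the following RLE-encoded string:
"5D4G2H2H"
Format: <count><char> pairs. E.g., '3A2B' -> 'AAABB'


Expanding each <count><char> pair:
  5D -> 'DDDDD'
  4G -> 'GGGG'
  2H -> 'HH'
  2H -> 'HH'

Decoded = DDDDDGGGGHHHH


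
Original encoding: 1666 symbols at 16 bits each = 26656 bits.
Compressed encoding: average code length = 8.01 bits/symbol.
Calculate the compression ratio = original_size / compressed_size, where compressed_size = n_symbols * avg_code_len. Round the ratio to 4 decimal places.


original_size = n_symbols * orig_bits = 1666 * 16 = 26656 bits
compressed_size = n_symbols * avg_code_len = 1666 * 8.01 = 13344.66 bits
ratio = original_size / compressed_size = 26656 / 13344.66 = 1.9975

Compression ratio = 1.9975


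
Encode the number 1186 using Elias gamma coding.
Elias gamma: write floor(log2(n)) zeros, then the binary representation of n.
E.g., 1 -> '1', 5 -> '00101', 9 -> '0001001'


num_bits = floor(log2(1186)) + 1 = 11
leading_zeros = num_bits - 1 = 10
binary(1186) = 10010100010

Elias gamma(1186) = '0000000000' + '10010100010' = 000000000010010100010 (21 bits)


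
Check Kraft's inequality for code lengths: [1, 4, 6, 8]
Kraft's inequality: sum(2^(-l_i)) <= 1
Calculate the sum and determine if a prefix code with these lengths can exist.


Sum = 2^(-1) + 2^(-4) + 2^(-6) + 2^(-8)
    = 0.5 + 0.0625 + 0.015625 + 0.00390625
    = 149/256 = 0.58203125
Since 0.58203125 <= 1, Kraft's inequality IS satisfied.
A prefix code with these lengths CAN exist.

Kraft sum = 0.58203125. Satisfied.


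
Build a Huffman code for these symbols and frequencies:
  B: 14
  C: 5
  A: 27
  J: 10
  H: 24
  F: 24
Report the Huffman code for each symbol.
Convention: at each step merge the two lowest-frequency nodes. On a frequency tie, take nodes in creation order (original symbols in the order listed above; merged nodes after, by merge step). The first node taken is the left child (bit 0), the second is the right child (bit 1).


Huffman tree construction:
Step 1: Merge C(5) + J(10) = 15
Step 2: Merge B(14) + (C+J)(15) = 29
Step 3: Merge H(24) + F(24) = 48
Step 4: Merge A(27) + (B+(C+J))(29) = 56
Step 5: Merge (H+F)(48) + (A+(B+(C+J)))(56) = 104
Read each symbol's code off the tree from the root (left child = 0, right child = 1).

Codes:
  B: 110 (length 3)
  C: 1110 (length 4)
  A: 10 (length 2)
  J: 1111 (length 4)
  H: 00 (length 2)
  F: 01 (length 2)
Average code length: 252/104 = 2.4231 bits/symbol


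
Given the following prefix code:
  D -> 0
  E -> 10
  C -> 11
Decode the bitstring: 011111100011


Decoding step by step:
Bits 0 -> D
Bits 11 -> C
Bits 11 -> C
Bits 11 -> C
Bits 0 -> D
Bits 0 -> D
Bits 0 -> D
Bits 11 -> C


Decoded message: DCCCDDDC


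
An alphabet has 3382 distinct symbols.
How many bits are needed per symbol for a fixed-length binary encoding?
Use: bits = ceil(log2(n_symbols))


log2(3382) = 11.7237
Bracket: 2^11 = 2048 < 3382 <= 2^12 = 4096
So ceil(log2(3382)) = 12

bits = ceil(log2(3382)) = ceil(11.7237) = 12 bits


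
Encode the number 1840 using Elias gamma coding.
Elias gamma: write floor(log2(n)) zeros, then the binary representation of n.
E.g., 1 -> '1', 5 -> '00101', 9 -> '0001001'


num_bits = floor(log2(1840)) + 1 = 11
leading_zeros = num_bits - 1 = 10
binary(1840) = 11100110000

Elias gamma(1840) = '0000000000' + '11100110000' = 000000000011100110000 (21 bits)


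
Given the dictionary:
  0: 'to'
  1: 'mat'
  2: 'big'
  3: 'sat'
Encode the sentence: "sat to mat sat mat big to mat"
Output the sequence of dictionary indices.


Look up each word in the dictionary:
  'sat' -> 3
  'to' -> 0
  'mat' -> 1
  'sat' -> 3
  'mat' -> 1
  'big' -> 2
  'to' -> 0
  'mat' -> 1

Encoded: [3, 0, 1, 3, 1, 2, 0, 1]


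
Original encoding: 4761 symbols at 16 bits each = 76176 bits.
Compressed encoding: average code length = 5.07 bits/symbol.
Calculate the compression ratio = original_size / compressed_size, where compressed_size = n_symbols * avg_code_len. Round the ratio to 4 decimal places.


original_size = n_symbols * orig_bits = 4761 * 16 = 76176 bits
compressed_size = n_symbols * avg_code_len = 4761 * 5.07 = 24138.27 bits
ratio = original_size / compressed_size = 76176 / 24138.27 = 3.1558

Compression ratio = 3.1558


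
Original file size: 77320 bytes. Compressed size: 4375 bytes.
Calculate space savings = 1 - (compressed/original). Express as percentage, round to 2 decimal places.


ratio = compressed/original = 4375/77320 = 0.056583
savings = 1 - ratio = 1 - 0.056583 = 0.943417
as a percentage: 0.943417 * 100 = 94.34%

Space savings = 1 - 4375/77320 = 94.34%


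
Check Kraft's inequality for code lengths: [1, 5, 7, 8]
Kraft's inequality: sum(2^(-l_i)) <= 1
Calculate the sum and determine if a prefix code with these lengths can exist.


Sum = 2^(-1) + 2^(-5) + 2^(-7) + 2^(-8)
    = 0.5 + 0.03125 + 0.0078125 + 0.00390625
    = 139/256 = 0.54296875
Since 0.54296875 <= 1, Kraft's inequality IS satisfied.
A prefix code with these lengths CAN exist.

Kraft sum = 0.54296875. Satisfied.


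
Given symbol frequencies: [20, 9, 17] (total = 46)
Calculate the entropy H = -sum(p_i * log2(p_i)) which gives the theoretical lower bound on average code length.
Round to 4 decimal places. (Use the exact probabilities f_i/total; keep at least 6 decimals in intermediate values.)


Per-symbol terms -p_i * log2(p_i) with p_i = f_i/46:
  p = 20/46 = 0.434783: log2(p) = -1.201634, -p*log2(p) = 0.522450
  p = 9/46 = 0.195652: log2(p) = -2.353637, -p*log2(p) = 0.460494
  p = 17/46 = 0.369565: log2(p) = -1.436099, -p*log2(p) = 0.530732
H = 0.522450 + 0.460494 + 0.530732 = 1.513676

H = 1.5137 bits/symbol


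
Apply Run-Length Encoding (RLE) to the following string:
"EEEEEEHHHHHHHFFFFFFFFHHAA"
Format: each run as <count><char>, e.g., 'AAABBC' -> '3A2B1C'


Scanning runs left to right:
  i=0: run of 'E' x 6 -> '6E'
  i=6: run of 'H' x 7 -> '7H'
  i=13: run of 'F' x 8 -> '8F'
  i=21: run of 'H' x 2 -> '2H'
  i=23: run of 'A' x 2 -> '2A'

RLE = 6E7H8F2H2A


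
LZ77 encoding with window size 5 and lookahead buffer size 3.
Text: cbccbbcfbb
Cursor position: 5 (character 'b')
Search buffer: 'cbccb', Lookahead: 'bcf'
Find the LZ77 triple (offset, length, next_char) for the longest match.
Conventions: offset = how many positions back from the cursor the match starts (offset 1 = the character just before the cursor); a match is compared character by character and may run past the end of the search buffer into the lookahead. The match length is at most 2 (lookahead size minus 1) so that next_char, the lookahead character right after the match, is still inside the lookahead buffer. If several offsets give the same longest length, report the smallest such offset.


Try each offset into the search buffer:
  offset=1 (pos 4, char 'b'): match length 1
  offset=2 (pos 3, char 'c'): match length 0
  offset=3 (pos 2, char 'c'): match length 0
  offset=4 (pos 1, char 'b'): match length 2
  offset=5 (pos 0, char 'c'): match length 0
Longest match has length 2 at offset 4.
next_char = character at position 5 + 2 = 7 -> 'f'

Best match: offset=4, length=2 (matching 'bc' starting at position 1)
LZ77 triple: (4, 2, 'f')


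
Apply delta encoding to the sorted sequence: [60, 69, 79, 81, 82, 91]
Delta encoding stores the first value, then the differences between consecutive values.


First value: 60
Deltas:
  69 - 60 = 9
  79 - 69 = 10
  81 - 79 = 2
  82 - 81 = 1
  91 - 82 = 9


Delta encoded: [60, 9, 10, 2, 1, 9]


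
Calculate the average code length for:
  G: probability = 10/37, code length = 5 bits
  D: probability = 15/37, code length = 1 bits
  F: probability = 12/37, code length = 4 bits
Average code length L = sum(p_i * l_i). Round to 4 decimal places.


Weighted contributions p_i * l_i:
  G: (10/37) * 5 = 50/37
  D: (15/37) * 1 = 15/37
  F: (12/37) * 4 = 48/37
Sum = (50 + 15 + 48)/37 = 113/37

L = 113/37 = 3.0541 bits/symbol


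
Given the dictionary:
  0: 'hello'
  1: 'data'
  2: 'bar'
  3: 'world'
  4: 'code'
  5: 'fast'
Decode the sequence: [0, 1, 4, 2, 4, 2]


Look up each index in the dictionary:
  0 -> 'hello'
  1 -> 'data'
  4 -> 'code'
  2 -> 'bar'
  4 -> 'code'
  2 -> 'bar'

Decoded: "hello data code bar code bar"


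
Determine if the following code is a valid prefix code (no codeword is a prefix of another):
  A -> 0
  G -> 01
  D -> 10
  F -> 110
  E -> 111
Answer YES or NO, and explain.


Checking each pair (does one codeword prefix another?):
  A='0' vs G='01': prefix -- VIOLATION

NO -- this is NOT a valid prefix code. A (0) is a prefix of G (01).


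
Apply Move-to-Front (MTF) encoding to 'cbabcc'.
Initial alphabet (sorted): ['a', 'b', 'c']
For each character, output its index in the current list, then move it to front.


MTF encoding:
'c': index 2 in ['a', 'b', 'c'] -> ['c', 'a', 'b']
'b': index 2 in ['c', 'a', 'b'] -> ['b', 'c', 'a']
'a': index 2 in ['b', 'c', 'a'] -> ['a', 'b', 'c']
'b': index 1 in ['a', 'b', 'c'] -> ['b', 'a', 'c']
'c': index 2 in ['b', 'a', 'c'] -> ['c', 'b', 'a']
'c': index 0 in ['c', 'b', 'a'] -> ['c', 'b', 'a']


Output: [2, 2, 2, 1, 2, 0]


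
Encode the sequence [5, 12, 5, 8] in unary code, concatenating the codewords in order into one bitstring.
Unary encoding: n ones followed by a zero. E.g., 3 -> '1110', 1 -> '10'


Encode each number as n ones followed by a terminating 0:
  5 -> 111110 (6 bits)
  12 -> 1111111111110 (13 bits)
  5 -> 111110 (6 bits)
  8 -> 111111110 (9 bits)
Total length = 6 + 13 + 6 + 9 = 34 bits.

Unary([5, 12, 5, 8]) = 1111101111111111110111110111111110 (34 bits)


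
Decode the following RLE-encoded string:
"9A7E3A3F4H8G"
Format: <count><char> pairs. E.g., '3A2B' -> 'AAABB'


Expanding each <count><char> pair:
  9A -> 'AAAAAAAAA'
  7E -> 'EEEEEEE'
  3A -> 'AAA'
  3F -> 'FFF'
  4H -> 'HHHH'
  8G -> 'GGGGGGGG'

Decoded = AAAAAAAAAEEEEEEEAAAFFFHHHHGGGGGGGG


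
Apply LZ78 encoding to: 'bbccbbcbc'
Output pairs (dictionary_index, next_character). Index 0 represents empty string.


LZ78 encoding steps:
Dictionary: {0: ''}
Step 1: w='' (idx 0), next='b' -> output (0, 'b'), add 'b' as idx 1
Step 2: w='b' (idx 1), next='c' -> output (1, 'c'), add 'bc' as idx 2
Step 3: w='' (idx 0), next='c' -> output (0, 'c'), add 'c' as idx 3
Step 4: w='b' (idx 1), next='b' -> output (1, 'b'), add 'bb' as idx 4
Step 5: w='c' (idx 3), next='b' -> output (3, 'b'), add 'cb' as idx 5
Step 6: w='c' (idx 3), end of input -> output (3, '')


Encoded: [(0, 'b'), (1, 'c'), (0, 'c'), (1, 'b'), (3, 'b'), (3, '')]


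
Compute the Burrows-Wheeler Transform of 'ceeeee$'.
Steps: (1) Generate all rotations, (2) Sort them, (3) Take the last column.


Rotations (sorted):
  0: $ceeeee -> last char: e
  1: ceeeee$ -> last char: $
  2: e$ceeee -> last char: e
  3: ee$ceee -> last char: e
  4: eee$cee -> last char: e
  5: eeee$ce -> last char: e
  6: eeeee$c -> last char: c


BWT = e$eeeec


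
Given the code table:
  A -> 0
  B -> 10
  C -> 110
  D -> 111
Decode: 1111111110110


Decoding:
111 -> D
111 -> D
111 -> D
0 -> A
110 -> C


Result: DDDAC


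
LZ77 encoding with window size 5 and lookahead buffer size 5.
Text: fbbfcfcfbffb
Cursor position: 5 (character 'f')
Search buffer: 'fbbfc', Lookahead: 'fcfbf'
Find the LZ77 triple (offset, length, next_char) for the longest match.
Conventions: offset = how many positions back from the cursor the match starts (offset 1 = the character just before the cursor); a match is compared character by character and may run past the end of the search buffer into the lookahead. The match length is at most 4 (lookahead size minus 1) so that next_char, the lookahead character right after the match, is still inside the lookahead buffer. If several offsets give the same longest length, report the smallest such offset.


Try each offset into the search buffer:
  offset=1 (pos 4, char 'c'): match length 0
  offset=2 (pos 3, char 'f'): match length 3
  offset=3 (pos 2, char 'b'): match length 0
  offset=4 (pos 1, char 'b'): match length 0
  offset=5 (pos 0, char 'f'): match length 1
Longest match has length 3 at offset 2.
next_char = character at position 5 + 3 = 8 -> 'b'

Best match: offset=2, length=3 (matching 'fcf' starting at position 3)
LZ77 triple: (2, 3, 'b')


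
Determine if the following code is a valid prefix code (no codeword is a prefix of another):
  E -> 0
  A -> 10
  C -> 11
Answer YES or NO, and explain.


Checking each pair (does one codeword prefix another?):
  E='0' vs A='10': no prefix
  E='0' vs C='11': no prefix
  A='10' vs E='0': no prefix
  A='10' vs C='11': no prefix
  C='11' vs E='0': no prefix
  C='11' vs A='10': no prefix
No violation found over all pairs.

YES -- this is a valid prefix code. No codeword is a prefix of any other codeword.


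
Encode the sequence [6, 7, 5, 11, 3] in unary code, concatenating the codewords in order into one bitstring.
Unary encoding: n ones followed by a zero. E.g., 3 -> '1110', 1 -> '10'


Encode each number as n ones followed by a terminating 0:
  6 -> 1111110 (7 bits)
  7 -> 11111110 (8 bits)
  5 -> 111110 (6 bits)
  11 -> 111111111110 (12 bits)
  3 -> 1110 (4 bits)
Total length = 7 + 8 + 6 + 12 + 4 = 37 bits.

Unary([6, 7, 5, 11, 3]) = 1111110111111101111101111111111101110 (37 bits)


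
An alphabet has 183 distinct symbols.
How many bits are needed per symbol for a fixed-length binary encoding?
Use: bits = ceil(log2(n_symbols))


log2(183) = 7.5157
Bracket: 2^7 = 128 < 183 <= 2^8 = 256
So ceil(log2(183)) = 8

bits = ceil(log2(183)) = ceil(7.5157) = 8 bits


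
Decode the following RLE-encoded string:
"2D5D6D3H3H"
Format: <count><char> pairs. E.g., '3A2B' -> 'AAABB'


Expanding each <count><char> pair:
  2D -> 'DD'
  5D -> 'DDDDD'
  6D -> 'DDDDDD'
  3H -> 'HHH'
  3H -> 'HHH'

Decoded = DDDDDDDDDDDDDHHHHHH


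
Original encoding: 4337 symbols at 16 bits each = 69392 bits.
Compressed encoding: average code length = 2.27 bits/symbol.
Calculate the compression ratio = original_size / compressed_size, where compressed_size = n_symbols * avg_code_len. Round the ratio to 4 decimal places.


original_size = n_symbols * orig_bits = 4337 * 16 = 69392 bits
compressed_size = n_symbols * avg_code_len = 4337 * 2.27 = 9844.99 bits
ratio = original_size / compressed_size = 69392 / 9844.99 = 7.0485

Compression ratio = 7.0485


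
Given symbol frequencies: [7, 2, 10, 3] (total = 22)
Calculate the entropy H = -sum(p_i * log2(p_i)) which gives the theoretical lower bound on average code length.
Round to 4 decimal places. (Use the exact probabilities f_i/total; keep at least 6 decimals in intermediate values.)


Per-symbol terms -p_i * log2(p_i) with p_i = f_i/22:
  p = 7/22 = 0.318182: log2(p) = -1.652077, -p*log2(p) = 0.525661
  p = 2/22 = 0.090909: log2(p) = -3.459432, -p*log2(p) = 0.314494
  p = 10/22 = 0.454545: log2(p) = -1.137504, -p*log2(p) = 0.517047
  p = 3/22 = 0.136364: log2(p) = -2.874469, -p*log2(p) = 0.391973
H = 0.525661 + 0.314494 + 0.517047 + 0.391973 = 1.749175

H = 1.7492 bits/symbol


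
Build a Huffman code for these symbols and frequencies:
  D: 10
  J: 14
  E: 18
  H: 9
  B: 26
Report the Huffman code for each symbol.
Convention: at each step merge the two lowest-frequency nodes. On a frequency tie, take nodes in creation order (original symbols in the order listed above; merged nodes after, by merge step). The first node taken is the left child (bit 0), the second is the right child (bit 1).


Huffman tree construction:
Step 1: Merge H(9) + D(10) = 19
Step 2: Merge J(14) + E(18) = 32
Step 3: Merge (H+D)(19) + B(26) = 45
Step 4: Merge (J+E)(32) + ((H+D)+B)(45) = 77
Read each symbol's code off the tree from the root (left child = 0, right child = 1).

Codes:
  D: 101 (length 3)
  J: 00 (length 2)
  E: 01 (length 2)
  H: 100 (length 3)
  B: 11 (length 2)
Average code length: 173/77 = 2.2468 bits/symbol


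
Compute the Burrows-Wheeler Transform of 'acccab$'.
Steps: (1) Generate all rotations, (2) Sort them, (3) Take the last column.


Rotations (sorted):
  0: $acccab -> last char: b
  1: ab$accc -> last char: c
  2: acccab$ -> last char: $
  3: b$accca -> last char: a
  4: cab$acc -> last char: c
  5: ccab$ac -> last char: c
  6: cccab$a -> last char: a


BWT = bc$acca


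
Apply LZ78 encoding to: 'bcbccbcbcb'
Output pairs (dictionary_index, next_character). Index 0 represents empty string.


LZ78 encoding steps:
Dictionary: {0: ''}
Step 1: w='' (idx 0), next='b' -> output (0, 'b'), add 'b' as idx 1
Step 2: w='' (idx 0), next='c' -> output (0, 'c'), add 'c' as idx 2
Step 3: w='b' (idx 1), next='c' -> output (1, 'c'), add 'bc' as idx 3
Step 4: w='c' (idx 2), next='b' -> output (2, 'b'), add 'cb' as idx 4
Step 5: w='cb' (idx 4), next='c' -> output (4, 'c'), add 'cbc' as idx 5
Step 6: w='b' (idx 1), end of input -> output (1, '')


Encoded: [(0, 'b'), (0, 'c'), (1, 'c'), (2, 'b'), (4, 'c'), (1, '')]


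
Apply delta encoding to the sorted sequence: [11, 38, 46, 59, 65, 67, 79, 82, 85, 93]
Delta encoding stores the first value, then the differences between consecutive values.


First value: 11
Deltas:
  38 - 11 = 27
  46 - 38 = 8
  59 - 46 = 13
  65 - 59 = 6
  67 - 65 = 2
  79 - 67 = 12
  82 - 79 = 3
  85 - 82 = 3
  93 - 85 = 8


Delta encoded: [11, 27, 8, 13, 6, 2, 12, 3, 3, 8]


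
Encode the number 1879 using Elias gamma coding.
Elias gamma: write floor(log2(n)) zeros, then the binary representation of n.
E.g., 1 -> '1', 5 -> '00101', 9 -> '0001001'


num_bits = floor(log2(1879)) + 1 = 11
leading_zeros = num_bits - 1 = 10
binary(1879) = 11101010111

Elias gamma(1879) = '0000000000' + '11101010111' = 000000000011101010111 (21 bits)


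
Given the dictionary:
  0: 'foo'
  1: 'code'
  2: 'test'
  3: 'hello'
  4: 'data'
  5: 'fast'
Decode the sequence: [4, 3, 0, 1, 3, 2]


Look up each index in the dictionary:
  4 -> 'data'
  3 -> 'hello'
  0 -> 'foo'
  1 -> 'code'
  3 -> 'hello'
  2 -> 'test'

Decoded: "data hello foo code hello test"


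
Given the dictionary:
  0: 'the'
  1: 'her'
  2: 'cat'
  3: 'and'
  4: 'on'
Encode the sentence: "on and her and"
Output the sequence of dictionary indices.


Look up each word in the dictionary:
  'on' -> 4
  'and' -> 3
  'her' -> 1
  'and' -> 3

Encoded: [4, 3, 1, 3]


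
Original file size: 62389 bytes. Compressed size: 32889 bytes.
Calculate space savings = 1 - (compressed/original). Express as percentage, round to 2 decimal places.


ratio = compressed/original = 32889/62389 = 0.52716
savings = 1 - ratio = 1 - 0.52716 = 0.47284
as a percentage: 0.47284 * 100 = 47.28%

Space savings = 1 - 32889/62389 = 47.28%


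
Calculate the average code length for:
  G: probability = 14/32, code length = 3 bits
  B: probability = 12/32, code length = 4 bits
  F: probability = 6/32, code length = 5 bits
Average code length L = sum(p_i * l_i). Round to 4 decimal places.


Weighted contributions p_i * l_i:
  G: (14/32) * 3 = 42/32
  B: (12/32) * 4 = 48/32
  F: (6/32) * 5 = 30/32
Sum = (42 + 48 + 30)/32 = 120/32

L = 120/32 = 3.7500 bits/symbol


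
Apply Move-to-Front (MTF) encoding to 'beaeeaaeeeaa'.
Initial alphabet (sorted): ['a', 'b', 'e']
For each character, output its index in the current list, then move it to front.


MTF encoding:
'b': index 1 in ['a', 'b', 'e'] -> ['b', 'a', 'e']
'e': index 2 in ['b', 'a', 'e'] -> ['e', 'b', 'a']
'a': index 2 in ['e', 'b', 'a'] -> ['a', 'e', 'b']
'e': index 1 in ['a', 'e', 'b'] -> ['e', 'a', 'b']
'e': index 0 in ['e', 'a', 'b'] -> ['e', 'a', 'b']
'a': index 1 in ['e', 'a', 'b'] -> ['a', 'e', 'b']
'a': index 0 in ['a', 'e', 'b'] -> ['a', 'e', 'b']
'e': index 1 in ['a', 'e', 'b'] -> ['e', 'a', 'b']
'e': index 0 in ['e', 'a', 'b'] -> ['e', 'a', 'b']
'e': index 0 in ['e', 'a', 'b'] -> ['e', 'a', 'b']
'a': index 1 in ['e', 'a', 'b'] -> ['a', 'e', 'b']
'a': index 0 in ['a', 'e', 'b'] -> ['a', 'e', 'b']


Output: [1, 2, 2, 1, 0, 1, 0, 1, 0, 0, 1, 0]


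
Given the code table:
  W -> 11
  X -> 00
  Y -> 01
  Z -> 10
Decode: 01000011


Decoding:
01 -> Y
00 -> X
00 -> X
11 -> W


Result: YXXW


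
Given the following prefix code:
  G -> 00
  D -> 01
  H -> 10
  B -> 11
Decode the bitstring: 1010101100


Decoding step by step:
Bits 10 -> H
Bits 10 -> H
Bits 10 -> H
Bits 11 -> B
Bits 00 -> G


Decoded message: HHHBG


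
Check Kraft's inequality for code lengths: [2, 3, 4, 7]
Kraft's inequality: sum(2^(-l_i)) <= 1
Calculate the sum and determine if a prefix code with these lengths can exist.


Sum = 2^(-2) + 2^(-3) + 2^(-4) + 2^(-7)
    = 0.25 + 0.125 + 0.0625 + 0.0078125
    = 57/128 = 0.4453125
Since 0.4453125 <= 1, Kraft's inequality IS satisfied.
A prefix code with these lengths CAN exist.

Kraft sum = 0.4453125. Satisfied.


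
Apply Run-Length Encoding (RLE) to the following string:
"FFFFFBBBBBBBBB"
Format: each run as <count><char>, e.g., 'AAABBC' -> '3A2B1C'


Scanning runs left to right:
  i=0: run of 'F' x 5 -> '5F'
  i=5: run of 'B' x 9 -> '9B'

RLE = 5F9B


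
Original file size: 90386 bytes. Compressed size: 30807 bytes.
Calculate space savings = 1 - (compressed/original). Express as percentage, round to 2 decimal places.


ratio = compressed/original = 30807/90386 = 0.340838
savings = 1 - ratio = 1 - 0.340838 = 0.659162
as a percentage: 0.659162 * 100 = 65.92%

Space savings = 1 - 30807/90386 = 65.92%


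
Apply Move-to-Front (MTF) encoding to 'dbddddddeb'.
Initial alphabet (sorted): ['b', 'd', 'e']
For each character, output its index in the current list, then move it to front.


MTF encoding:
'd': index 1 in ['b', 'd', 'e'] -> ['d', 'b', 'e']
'b': index 1 in ['d', 'b', 'e'] -> ['b', 'd', 'e']
'd': index 1 in ['b', 'd', 'e'] -> ['d', 'b', 'e']
'd': index 0 in ['d', 'b', 'e'] -> ['d', 'b', 'e']
'd': index 0 in ['d', 'b', 'e'] -> ['d', 'b', 'e']
'd': index 0 in ['d', 'b', 'e'] -> ['d', 'b', 'e']
'd': index 0 in ['d', 'b', 'e'] -> ['d', 'b', 'e']
'd': index 0 in ['d', 'b', 'e'] -> ['d', 'b', 'e']
'e': index 2 in ['d', 'b', 'e'] -> ['e', 'd', 'b']
'b': index 2 in ['e', 'd', 'b'] -> ['b', 'e', 'd']


Output: [1, 1, 1, 0, 0, 0, 0, 0, 2, 2]


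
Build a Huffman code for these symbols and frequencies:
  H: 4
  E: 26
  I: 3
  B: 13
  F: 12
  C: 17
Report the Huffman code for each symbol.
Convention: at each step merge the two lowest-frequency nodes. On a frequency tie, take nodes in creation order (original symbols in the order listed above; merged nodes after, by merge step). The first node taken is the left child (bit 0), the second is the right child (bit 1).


Huffman tree construction:
Step 1: Merge I(3) + H(4) = 7
Step 2: Merge (I+H)(7) + F(12) = 19
Step 3: Merge B(13) + C(17) = 30
Step 4: Merge ((I+H)+F)(19) + E(26) = 45
Step 5: Merge (B+C)(30) + (((I+H)+F)+E)(45) = 75
Read each symbol's code off the tree from the root (left child = 0, right child = 1).

Codes:
  H: 1001 (length 4)
  E: 11 (length 2)
  I: 1000 (length 4)
  B: 00 (length 2)
  F: 101 (length 3)
  C: 01 (length 2)
Average code length: 176/75 = 2.3467 bits/symbol


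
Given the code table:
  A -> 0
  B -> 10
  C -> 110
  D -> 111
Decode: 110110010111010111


Decoding:
110 -> C
110 -> C
0 -> A
10 -> B
111 -> D
0 -> A
10 -> B
111 -> D


Result: CCABDABD


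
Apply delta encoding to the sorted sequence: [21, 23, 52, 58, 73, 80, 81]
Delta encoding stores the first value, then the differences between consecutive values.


First value: 21
Deltas:
  23 - 21 = 2
  52 - 23 = 29
  58 - 52 = 6
  73 - 58 = 15
  80 - 73 = 7
  81 - 80 = 1


Delta encoded: [21, 2, 29, 6, 15, 7, 1]


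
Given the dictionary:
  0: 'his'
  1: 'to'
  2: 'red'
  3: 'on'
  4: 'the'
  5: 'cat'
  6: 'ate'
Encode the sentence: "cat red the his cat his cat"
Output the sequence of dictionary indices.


Look up each word in the dictionary:
  'cat' -> 5
  'red' -> 2
  'the' -> 4
  'his' -> 0
  'cat' -> 5
  'his' -> 0
  'cat' -> 5

Encoded: [5, 2, 4, 0, 5, 0, 5]


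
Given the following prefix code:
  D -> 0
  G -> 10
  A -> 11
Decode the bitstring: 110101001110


Decoding step by step:
Bits 11 -> A
Bits 0 -> D
Bits 10 -> G
Bits 10 -> G
Bits 0 -> D
Bits 11 -> A
Bits 10 -> G


Decoded message: ADGGDAG


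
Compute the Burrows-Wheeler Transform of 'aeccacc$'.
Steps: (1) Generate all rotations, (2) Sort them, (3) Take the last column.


Rotations (sorted):
  0: $aeccacc -> last char: c
  1: acc$aecc -> last char: c
  2: aeccacc$ -> last char: $
  3: c$aeccac -> last char: c
  4: cacc$aec -> last char: c
  5: cc$aecca -> last char: a
  6: ccacc$ae -> last char: e
  7: eccacc$a -> last char: a


BWT = cc$ccaea


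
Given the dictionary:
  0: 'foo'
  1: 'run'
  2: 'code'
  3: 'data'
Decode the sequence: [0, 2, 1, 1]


Look up each index in the dictionary:
  0 -> 'foo'
  2 -> 'code'
  1 -> 'run'
  1 -> 'run'

Decoded: "foo code run run"


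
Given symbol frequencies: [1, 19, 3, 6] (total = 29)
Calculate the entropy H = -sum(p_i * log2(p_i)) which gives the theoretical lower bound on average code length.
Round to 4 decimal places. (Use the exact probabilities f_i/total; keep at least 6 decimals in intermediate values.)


Per-symbol terms -p_i * log2(p_i) with p_i = f_i/29:
  p = 1/29 = 0.034483: log2(p) = -4.857981, -p*log2(p) = 0.167517
  p = 19/29 = 0.655172: log2(p) = -0.610053, -p*log2(p) = 0.399690
  p = 3/29 = 0.103448: log2(p) = -3.273018, -p*log2(p) = 0.338588
  p = 6/29 = 0.206897: log2(p) = -2.273018, -p*log2(p) = 0.470280
H = 0.167517 + 0.399690 + 0.338588 + 0.470280 = 1.376075

H = 1.3761 bits/symbol


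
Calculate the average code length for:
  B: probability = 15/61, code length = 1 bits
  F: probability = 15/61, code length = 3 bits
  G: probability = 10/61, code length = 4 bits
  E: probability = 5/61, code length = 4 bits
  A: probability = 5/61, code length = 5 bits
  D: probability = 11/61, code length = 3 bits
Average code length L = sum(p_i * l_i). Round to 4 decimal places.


Weighted contributions p_i * l_i:
  B: (15/61) * 1 = 15/61
  F: (15/61) * 3 = 45/61
  G: (10/61) * 4 = 40/61
  E: (5/61) * 4 = 20/61
  A: (5/61) * 5 = 25/61
  D: (11/61) * 3 = 33/61
Sum = (15 + 45 + 40 + 20 + 25 + 33)/61 = 178/61

L = 178/61 = 2.9180 bits/symbol


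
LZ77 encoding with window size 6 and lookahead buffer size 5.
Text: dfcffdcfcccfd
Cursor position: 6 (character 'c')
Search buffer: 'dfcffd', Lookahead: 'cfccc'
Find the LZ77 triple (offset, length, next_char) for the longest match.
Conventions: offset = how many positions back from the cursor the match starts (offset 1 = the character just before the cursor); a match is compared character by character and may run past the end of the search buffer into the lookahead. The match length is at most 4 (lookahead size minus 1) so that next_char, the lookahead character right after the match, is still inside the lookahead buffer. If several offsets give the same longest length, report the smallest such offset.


Try each offset into the search buffer:
  offset=1 (pos 5, char 'd'): match length 0
  offset=2 (pos 4, char 'f'): match length 0
  offset=3 (pos 3, char 'f'): match length 0
  offset=4 (pos 2, char 'c'): match length 2
  offset=5 (pos 1, char 'f'): match length 0
  offset=6 (pos 0, char 'd'): match length 0
Longest match has length 2 at offset 4.
next_char = character at position 6 + 2 = 8 -> 'c'

Best match: offset=4, length=2 (matching 'cf' starting at position 2)
LZ77 triple: (4, 2, 'c')


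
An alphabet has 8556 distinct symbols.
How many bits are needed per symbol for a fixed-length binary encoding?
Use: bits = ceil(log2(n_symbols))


log2(8556) = 13.0627
Bracket: 2^13 = 8192 < 8556 <= 2^14 = 16384
So ceil(log2(8556)) = 14

bits = ceil(log2(8556)) = ceil(13.0627) = 14 bits


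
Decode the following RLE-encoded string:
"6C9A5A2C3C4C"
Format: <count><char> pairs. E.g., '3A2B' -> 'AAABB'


Expanding each <count><char> pair:
  6C -> 'CCCCCC'
  9A -> 'AAAAAAAAA'
  5A -> 'AAAAA'
  2C -> 'CC'
  3C -> 'CCC'
  4C -> 'CCCC'

Decoded = CCCCCCAAAAAAAAAAAAAACCCCCCCCC


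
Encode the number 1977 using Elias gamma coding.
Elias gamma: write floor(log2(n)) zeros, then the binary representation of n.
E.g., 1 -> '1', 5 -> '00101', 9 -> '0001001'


num_bits = floor(log2(1977)) + 1 = 11
leading_zeros = num_bits - 1 = 10
binary(1977) = 11110111001

Elias gamma(1977) = '0000000000' + '11110111001' = 000000000011110111001 (21 bits)


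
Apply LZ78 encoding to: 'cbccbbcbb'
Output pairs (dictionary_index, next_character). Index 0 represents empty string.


LZ78 encoding steps:
Dictionary: {0: ''}
Step 1: w='' (idx 0), next='c' -> output (0, 'c'), add 'c' as idx 1
Step 2: w='' (idx 0), next='b' -> output (0, 'b'), add 'b' as idx 2
Step 3: w='c' (idx 1), next='c' -> output (1, 'c'), add 'cc' as idx 3
Step 4: w='b' (idx 2), next='b' -> output (2, 'b'), add 'bb' as idx 4
Step 5: w='c' (idx 1), next='b' -> output (1, 'b'), add 'cb' as idx 5
Step 6: w='b' (idx 2), end of input -> output (2, '')


Encoded: [(0, 'c'), (0, 'b'), (1, 'c'), (2, 'b'), (1, 'b'), (2, '')]


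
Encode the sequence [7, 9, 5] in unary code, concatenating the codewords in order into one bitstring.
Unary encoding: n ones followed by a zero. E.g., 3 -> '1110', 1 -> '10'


Encode each number as n ones followed by a terminating 0:
  7 -> 11111110 (8 bits)
  9 -> 1111111110 (10 bits)
  5 -> 111110 (6 bits)
Total length = 8 + 10 + 6 = 24 bits.

Unary([7, 9, 5]) = 111111101111111110111110 (24 bits)


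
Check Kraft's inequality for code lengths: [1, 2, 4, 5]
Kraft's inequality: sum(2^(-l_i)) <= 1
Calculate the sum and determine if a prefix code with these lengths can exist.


Sum = 2^(-1) + 2^(-2) + 2^(-4) + 2^(-5)
    = 0.5 + 0.25 + 0.0625 + 0.03125
    = 27/32 = 0.84375
Since 0.84375 <= 1, Kraft's inequality IS satisfied.
A prefix code with these lengths CAN exist.

Kraft sum = 0.84375. Satisfied.


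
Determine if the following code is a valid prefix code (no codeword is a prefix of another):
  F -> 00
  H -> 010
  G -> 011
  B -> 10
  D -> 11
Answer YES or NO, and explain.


Checking each pair (does one codeword prefix another?):
  F='00' vs H='010': no prefix
  F='00' vs G='011': no prefix
  F='00' vs B='10': no prefix
  F='00' vs D='11': no prefix
  H='010' vs F='00': no prefix
  H='010' vs G='011': no prefix
  H='010' vs B='10': no prefix
  H='010' vs D='11': no prefix
  G='011' vs F='00': no prefix
  G='011' vs H='010': no prefix
  G='011' vs B='10': no prefix
  G='011' vs D='11': no prefix
  B='10' vs F='00': no prefix
  B='10' vs H='010': no prefix
  B='10' vs G='011': no prefix
  B='10' vs D='11': no prefix
  D='11' vs F='00': no prefix
  D='11' vs H='010': no prefix
  D='11' vs G='011': no prefix
  D='11' vs B='10': no prefix
No violation found over all pairs.

YES -- this is a valid prefix code. No codeword is a prefix of any other codeword.


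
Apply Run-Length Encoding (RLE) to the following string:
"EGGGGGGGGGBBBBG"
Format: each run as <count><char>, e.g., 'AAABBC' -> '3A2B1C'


Scanning runs left to right:
  i=0: run of 'E' x 1 -> '1E'
  i=1: run of 'G' x 9 -> '9G'
  i=10: run of 'B' x 4 -> '4B'
  i=14: run of 'G' x 1 -> '1G'

RLE = 1E9G4B1G


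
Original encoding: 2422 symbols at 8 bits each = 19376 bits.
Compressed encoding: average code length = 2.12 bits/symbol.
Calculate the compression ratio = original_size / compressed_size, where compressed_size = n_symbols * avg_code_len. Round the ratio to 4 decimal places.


original_size = n_symbols * orig_bits = 2422 * 8 = 19376 bits
compressed_size = n_symbols * avg_code_len = 2422 * 2.12 = 5134.64 bits
ratio = original_size / compressed_size = 19376 / 5134.64 = 3.7736

Compression ratio = 3.7736


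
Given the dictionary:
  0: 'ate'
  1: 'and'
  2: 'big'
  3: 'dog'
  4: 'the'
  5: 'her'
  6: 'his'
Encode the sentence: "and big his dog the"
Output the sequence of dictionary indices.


Look up each word in the dictionary:
  'and' -> 1
  'big' -> 2
  'his' -> 6
  'dog' -> 3
  'the' -> 4

Encoded: [1, 2, 6, 3, 4]


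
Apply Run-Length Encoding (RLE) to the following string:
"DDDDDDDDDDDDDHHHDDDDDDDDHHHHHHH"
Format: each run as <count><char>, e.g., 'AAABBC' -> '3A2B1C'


Scanning runs left to right:
  i=0: run of 'D' x 13 -> '13D'
  i=13: run of 'H' x 3 -> '3H'
  i=16: run of 'D' x 8 -> '8D'
  i=24: run of 'H' x 7 -> '7H'

RLE = 13D3H8D7H


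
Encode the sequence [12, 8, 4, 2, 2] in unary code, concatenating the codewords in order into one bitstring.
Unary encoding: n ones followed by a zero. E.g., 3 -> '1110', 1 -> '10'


Encode each number as n ones followed by a terminating 0:
  12 -> 1111111111110 (13 bits)
  8 -> 111111110 (9 bits)
  4 -> 11110 (5 bits)
  2 -> 110 (3 bits)
  2 -> 110 (3 bits)
Total length = 13 + 9 + 5 + 3 + 3 = 33 bits.

Unary([12, 8, 4, 2, 2]) = 111111111111011111111011110110110 (33 bits)
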